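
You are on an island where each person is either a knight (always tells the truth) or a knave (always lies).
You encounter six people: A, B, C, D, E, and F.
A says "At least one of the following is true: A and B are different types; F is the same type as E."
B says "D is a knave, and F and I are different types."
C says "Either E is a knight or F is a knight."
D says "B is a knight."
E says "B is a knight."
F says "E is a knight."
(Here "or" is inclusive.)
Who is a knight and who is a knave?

A (knight): "at least one of the following is true: A and B are different types; F is the same type as E" — True. ✓
B is a knave, and the claim "D is a knave, and F and I are different types" is indeed False.
C is a knave, so "either E is a knight or F is a knight" must be False — and it is.
D is a knave; "B is a knight" is False, as required.
Since E is a knave, "B is a knight" needs to be False, which holds.
F (knave): "E is a knight" — False. ✓

Knights: A. Knaves: B, C, D, E, and F.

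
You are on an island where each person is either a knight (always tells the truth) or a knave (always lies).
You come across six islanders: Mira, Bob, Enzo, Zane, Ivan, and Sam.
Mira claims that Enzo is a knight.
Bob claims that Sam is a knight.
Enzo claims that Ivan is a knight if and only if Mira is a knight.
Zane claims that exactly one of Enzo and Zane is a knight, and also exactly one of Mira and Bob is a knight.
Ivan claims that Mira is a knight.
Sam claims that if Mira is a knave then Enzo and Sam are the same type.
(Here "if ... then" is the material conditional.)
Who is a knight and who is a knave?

Since Mira is a knight, "Enzo is a knight" needs to be True, which holds.
Bob is a knight, so "Sam is a knight" must be True — and it is.
Enzo is a knight, and the claim "Ivan is a knight if and only if Mira is a knight" is indeed True.
Zane is a knave, so "exactly one of Enzo and Zane is a knight, and also exactly one of Mira and Bob is a knight" must be false — and it is.
As a knight, Ivan's statement "Mira is a knight" should be True; it is.
Sam is a knight, and the claim "if Mira is a knave then Enzo and Sam are the same type" is indeed True.

Mira is a knight, Bob is a knight, Enzo is a knight, Zane is a knave, Ivan is a knight, and Sam is a knight.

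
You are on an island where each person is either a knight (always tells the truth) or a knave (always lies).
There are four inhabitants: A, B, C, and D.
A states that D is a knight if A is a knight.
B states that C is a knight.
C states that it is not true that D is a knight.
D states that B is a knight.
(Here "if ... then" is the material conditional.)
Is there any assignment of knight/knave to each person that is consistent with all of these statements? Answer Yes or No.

No

Checking all 16 assignments, each has at least one speaker whose statement's truth value contradicts their type.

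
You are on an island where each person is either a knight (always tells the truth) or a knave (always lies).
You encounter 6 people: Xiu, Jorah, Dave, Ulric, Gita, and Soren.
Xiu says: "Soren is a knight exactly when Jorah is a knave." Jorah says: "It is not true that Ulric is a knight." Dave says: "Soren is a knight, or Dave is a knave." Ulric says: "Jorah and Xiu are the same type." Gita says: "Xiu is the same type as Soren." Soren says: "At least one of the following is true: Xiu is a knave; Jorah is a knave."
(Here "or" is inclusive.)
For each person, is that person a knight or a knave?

Xiu is a knave, Jorah is a knight, Dave is a knight, Ulric is a knave, Gita is a knave, and Soren is a knight.

As a knave, Xiu's statement "Soren is a knight exactly when Jorah is a knave" should be False; it is.
Jorah is a knight, so "it is not true that Ulric is a knight" must be true — and it is.
Dave is a knight, so "Soren is a knight, or Dave is a knave" must be true — and it is.
Ulric (knave): "Jorah and Xiu are the same type" — False. ✓
As a knave, Gita's statement "Xiu is the same type as Soren" should be False; it is.
Soren is a knight, so "at least one of the following is true: Xiu is a knave; Jorah is a knave" must be true — and it is.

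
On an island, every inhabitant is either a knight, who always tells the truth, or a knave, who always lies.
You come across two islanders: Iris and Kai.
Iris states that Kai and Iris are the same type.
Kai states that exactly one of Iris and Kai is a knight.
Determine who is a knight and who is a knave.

Suppose Iris is a knight. Then Iris's statement "Kai and Iris are the same type" would have to be true. Checking the 2 ways to assign the others, none is consistent with every speaker.
(For instance, with Kai=knight, Kai's claim "exactly one of Iris and Kai is a knight" comes out false where it would need to be true.)
So Iris must be a knave, making "Kai and Iris are the same type" false. Taking Iris=knave, Kai=knight, each remaining statement checks out:
  Kai (knight): "exactly one of Iris and Kai is a knight" — true. ✓
This is the unique consistent assignment.

Iris is a knave and Kai is a knight.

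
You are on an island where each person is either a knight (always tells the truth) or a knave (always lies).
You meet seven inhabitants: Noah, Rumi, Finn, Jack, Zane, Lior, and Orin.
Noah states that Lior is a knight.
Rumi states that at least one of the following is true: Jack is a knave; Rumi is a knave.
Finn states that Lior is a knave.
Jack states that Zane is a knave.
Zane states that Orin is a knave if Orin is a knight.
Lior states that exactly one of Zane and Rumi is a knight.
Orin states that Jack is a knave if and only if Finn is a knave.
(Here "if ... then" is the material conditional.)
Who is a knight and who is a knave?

Noah is a knave, Rumi is a knight, Finn is a knight, Jack is a knave, Zane is a knight, Lior is a knave, and Orin is a knave.

Since Noah is a knave, "Lior is a knight" needs to be false, which holds.
Rumi is a knight, so "at least one of the following is true: Jack is a knave; Rumi is a knave" must be True — and it is.
As a knight, Finn's statement "Lior is a knave" should be True; it is.
As a knave, Jack's statement "Zane is a knave" should be false; it is.
Zane (knight): "Orin is a knave if Orin is a knight" — True. ✓
Lior (knave): "exactly one of Zane and Rumi is a knight" — false. ✓
Orin (knave): "Jack is a knave if and only if Finn is a knave" — false. ✓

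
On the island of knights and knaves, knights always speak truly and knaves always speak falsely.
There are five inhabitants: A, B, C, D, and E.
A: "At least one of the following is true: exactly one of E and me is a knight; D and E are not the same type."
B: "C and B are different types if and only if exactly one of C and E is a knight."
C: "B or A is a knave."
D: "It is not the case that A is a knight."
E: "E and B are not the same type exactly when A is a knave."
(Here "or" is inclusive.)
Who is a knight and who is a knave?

Suppose A is a knave. Then A's statement "at least one of the following is true: exactly one of E and me is a knight; D and E are not the same type" would have to be false. Checking the 16 ways to assign the others, none is consistent with every speaker.
(For instance, with B=knight, C=knave, D=knave, E=knight, A's claim "at least one of the following is true: exactly one of E and me is a knight; D and E are not the same type" comes out true where it would need to be false.)
So A must be a knight, making "at least one of the following is true: exactly one of E and me is a knight; D and E are not the same type" true. Taking A=knight, B=knight, C=knave, D=knave, E=knight, each remaining statement checks out:
  B (knight): "C and B are different types if and only if exactly one of C and E is a knight" — true. ✓
  C (knave): "B or A is a knave" — false. ✓
  D (knave): "it is not the case that A is a knight" — false. ✓
  E (knight): "E and B are not the same type exactly when A is a knave" — true. ✓
This is the unique consistent assignment.

Knights: A, B, and E. Knaves: C and D.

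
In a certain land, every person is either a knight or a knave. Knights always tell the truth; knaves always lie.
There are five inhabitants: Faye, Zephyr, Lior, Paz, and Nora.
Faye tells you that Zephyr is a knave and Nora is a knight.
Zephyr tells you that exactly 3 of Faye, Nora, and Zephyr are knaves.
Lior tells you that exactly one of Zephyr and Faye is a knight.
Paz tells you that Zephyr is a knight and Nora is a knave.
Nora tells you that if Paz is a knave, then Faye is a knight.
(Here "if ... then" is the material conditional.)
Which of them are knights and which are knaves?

Faye (knight): "Zephyr is a knave and Nora is a knight" — True. ✓
Zephyr (knave): "exactly 3 of Faye, Nora, and Zephyr are knaves" — false. ✓
Since Lior is a knight, "exactly one of Zephyr and Faye is a knight" needs to be True, which holds.
Paz is a knave, and the claim "Zephyr is a knight and Nora is a knave" is indeed false.
Nora is a knight; "if Paz is a knave, then Faye is a knight" is True, as required.

Faye is a knight, Zephyr is a knave, Lior is a knight, Paz is a knave, and Nora is a knight.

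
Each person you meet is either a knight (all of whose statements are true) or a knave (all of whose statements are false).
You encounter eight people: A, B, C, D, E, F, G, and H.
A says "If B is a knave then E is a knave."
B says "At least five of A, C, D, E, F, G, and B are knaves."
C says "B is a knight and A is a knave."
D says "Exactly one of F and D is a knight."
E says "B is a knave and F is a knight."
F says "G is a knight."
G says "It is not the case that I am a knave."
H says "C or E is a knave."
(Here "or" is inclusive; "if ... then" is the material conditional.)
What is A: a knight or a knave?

A is a knight.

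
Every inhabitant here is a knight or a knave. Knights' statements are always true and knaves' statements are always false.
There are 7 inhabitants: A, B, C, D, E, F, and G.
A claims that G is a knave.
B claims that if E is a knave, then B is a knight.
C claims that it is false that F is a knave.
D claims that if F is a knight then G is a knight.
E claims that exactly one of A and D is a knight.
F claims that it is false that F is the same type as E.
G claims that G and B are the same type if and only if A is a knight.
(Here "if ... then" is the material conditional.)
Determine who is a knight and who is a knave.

Knights: A, B, and D. Knaves: C, E, F, and G.

A (knight): "G is a knave" — True. ✓
B (knight): "if E is a knave, then B is a knight" — True. ✓
C is a knave; "it is false that F is a knave" is False, as required.
D is a knight, so "if F is a knight then G is a knight" must be True — and it is.
E is a knave; "exactly one of A and D is a knight" is False, as required.
As a knave, F's statement "it is false that F is the same type as E" should be False; it is.
G (knave): "G and B are the same type if and only if A is a knight" — False. ✓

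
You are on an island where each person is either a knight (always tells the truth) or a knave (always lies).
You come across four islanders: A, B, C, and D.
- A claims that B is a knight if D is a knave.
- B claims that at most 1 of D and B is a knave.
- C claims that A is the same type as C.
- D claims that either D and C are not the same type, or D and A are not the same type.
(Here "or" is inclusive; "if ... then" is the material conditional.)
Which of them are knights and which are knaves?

A is a knight, B is a knight, C is a knave, and D is a knight.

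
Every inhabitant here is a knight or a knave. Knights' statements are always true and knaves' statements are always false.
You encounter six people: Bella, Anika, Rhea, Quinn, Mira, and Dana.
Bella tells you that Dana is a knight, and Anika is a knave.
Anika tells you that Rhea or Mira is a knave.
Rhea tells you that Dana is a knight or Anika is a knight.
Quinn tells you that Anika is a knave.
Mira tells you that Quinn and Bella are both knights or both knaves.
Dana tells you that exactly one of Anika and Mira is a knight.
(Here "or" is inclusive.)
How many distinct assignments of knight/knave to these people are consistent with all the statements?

1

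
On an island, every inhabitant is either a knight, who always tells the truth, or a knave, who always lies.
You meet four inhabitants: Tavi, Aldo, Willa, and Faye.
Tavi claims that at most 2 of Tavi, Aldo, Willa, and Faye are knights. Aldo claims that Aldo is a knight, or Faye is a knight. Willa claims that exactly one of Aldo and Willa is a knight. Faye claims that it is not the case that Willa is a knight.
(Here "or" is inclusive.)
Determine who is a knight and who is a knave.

Knights: Tavi and Willa. Knaves: Aldo and Faye.

Tavi is a knight, and the claim "at most 2 of Tavi, Aldo, Willa, and Faye are knights" is indeed True.
Aldo (knave): "Aldo is a knight, or Faye is a knight" — false. ✓
Willa is a knight, so "exactly one of Aldo and Willa is a knight" must be True — and it is.
Faye is a knave, so "it is not the case that Willa is a knight" must be false — and it is.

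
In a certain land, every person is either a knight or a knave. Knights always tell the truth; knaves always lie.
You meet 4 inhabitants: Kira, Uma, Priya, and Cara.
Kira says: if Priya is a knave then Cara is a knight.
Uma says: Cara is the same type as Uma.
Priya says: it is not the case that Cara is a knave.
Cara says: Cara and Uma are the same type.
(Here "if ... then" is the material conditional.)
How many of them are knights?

4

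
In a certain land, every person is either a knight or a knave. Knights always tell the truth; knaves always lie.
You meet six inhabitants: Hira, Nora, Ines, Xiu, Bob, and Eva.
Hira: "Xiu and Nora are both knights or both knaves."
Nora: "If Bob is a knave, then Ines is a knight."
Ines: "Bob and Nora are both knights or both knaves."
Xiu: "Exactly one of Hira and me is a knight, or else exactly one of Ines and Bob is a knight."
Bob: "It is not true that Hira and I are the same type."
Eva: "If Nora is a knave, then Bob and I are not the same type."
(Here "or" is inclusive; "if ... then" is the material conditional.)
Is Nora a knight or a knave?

Nora is a knight.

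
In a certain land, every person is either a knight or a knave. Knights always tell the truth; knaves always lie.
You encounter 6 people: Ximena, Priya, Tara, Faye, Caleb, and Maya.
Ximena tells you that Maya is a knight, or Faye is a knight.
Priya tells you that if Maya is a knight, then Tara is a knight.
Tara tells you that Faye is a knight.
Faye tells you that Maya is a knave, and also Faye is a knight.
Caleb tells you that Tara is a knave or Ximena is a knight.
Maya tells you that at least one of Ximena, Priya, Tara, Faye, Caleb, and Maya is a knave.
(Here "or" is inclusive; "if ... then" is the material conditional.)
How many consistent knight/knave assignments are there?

Consistent assignments:
  Ximena=knight, Priya=knave, Tara=knave, Faye=knave, Caleb=knight, Maya=knight

1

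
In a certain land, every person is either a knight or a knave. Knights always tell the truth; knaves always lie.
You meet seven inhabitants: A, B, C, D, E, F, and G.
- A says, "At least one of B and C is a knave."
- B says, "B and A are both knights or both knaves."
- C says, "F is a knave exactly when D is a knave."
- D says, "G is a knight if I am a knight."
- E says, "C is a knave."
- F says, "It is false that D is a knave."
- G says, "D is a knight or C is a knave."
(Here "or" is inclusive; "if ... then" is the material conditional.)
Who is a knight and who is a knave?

Knights: A, C, D, F, and G. Knaves: B and E.

A is a knight; "at least one of B and C is a knave" is true, as required.
As a knave, B's statement "B and A are both knights or both knaves" should be false; it is.
C (knight): "F is a knave exactly when D is a knave" — true. ✓
Since D is a knight, "G is a knight if I am a knight" needs to be true, which holds.
E is a knave, so "C is a knave" must be false — and it is.
F is a knight, and the claim "it is false that D is a knave" is indeed true.
G is a knight, so "D is a knight or C is a knave" must be true — and it is.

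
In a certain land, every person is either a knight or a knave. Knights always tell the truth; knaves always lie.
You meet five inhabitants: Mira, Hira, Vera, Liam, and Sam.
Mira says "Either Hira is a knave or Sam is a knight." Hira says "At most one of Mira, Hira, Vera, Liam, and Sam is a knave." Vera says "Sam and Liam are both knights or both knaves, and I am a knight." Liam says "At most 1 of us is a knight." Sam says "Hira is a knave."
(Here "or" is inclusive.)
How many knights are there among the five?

The unique consistent assignment is Mira=knight, Hira=knave, Vera=knave, Liam=knave, Sam=knight.
That has 2 knights.

2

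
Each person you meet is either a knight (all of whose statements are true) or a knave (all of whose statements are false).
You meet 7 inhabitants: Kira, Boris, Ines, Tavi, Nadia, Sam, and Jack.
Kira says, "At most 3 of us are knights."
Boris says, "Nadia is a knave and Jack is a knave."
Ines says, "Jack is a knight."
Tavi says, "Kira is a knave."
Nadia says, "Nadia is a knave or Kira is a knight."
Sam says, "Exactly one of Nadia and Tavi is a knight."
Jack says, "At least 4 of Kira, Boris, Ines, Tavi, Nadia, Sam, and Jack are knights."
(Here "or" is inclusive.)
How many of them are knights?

3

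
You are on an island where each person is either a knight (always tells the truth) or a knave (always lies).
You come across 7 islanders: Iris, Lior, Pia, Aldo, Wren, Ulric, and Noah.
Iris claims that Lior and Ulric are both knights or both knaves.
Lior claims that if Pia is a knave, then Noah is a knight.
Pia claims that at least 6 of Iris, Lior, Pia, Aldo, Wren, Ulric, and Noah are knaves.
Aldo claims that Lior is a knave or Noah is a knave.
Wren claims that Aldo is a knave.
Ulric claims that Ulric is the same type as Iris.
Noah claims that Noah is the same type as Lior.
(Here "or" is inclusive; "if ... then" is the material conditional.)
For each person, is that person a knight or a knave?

Knights: Iris, Lior, Wren, Ulric, and Noah. Knaves: Pia and Aldo.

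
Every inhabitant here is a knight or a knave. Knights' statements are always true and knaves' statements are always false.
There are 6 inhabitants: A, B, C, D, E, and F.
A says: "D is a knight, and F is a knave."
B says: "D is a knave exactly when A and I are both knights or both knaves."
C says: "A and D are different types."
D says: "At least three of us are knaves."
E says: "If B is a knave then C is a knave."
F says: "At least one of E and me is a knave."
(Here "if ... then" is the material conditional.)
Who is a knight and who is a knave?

A is a knave, B is a knave, C is a knight, D is a knight, E is a knave, and F is a knight.

As a knave, A's statement "D is a knight, and F is a knave" should be false; it is.
B is a knave, and the claim "D is a knave exactly when A and I are both knights or both knaves" is indeed false.
As a knight, C's statement "A and D are different types" should be true; it is.
D (knight): "at least three of us are knaves" — true. ✓
E (knave): "if B is a knave then C is a knave" — false. ✓
F is a knight, so "at least one of E and me is a knave" must be true — and it is.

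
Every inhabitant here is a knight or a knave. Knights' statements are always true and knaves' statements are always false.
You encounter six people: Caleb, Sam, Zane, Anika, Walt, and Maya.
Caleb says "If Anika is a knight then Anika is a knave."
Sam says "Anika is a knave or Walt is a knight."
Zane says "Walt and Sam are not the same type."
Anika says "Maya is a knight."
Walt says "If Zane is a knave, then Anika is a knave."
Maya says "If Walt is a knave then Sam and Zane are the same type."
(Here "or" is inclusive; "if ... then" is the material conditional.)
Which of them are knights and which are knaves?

Caleb is a knave, Sam is a knave, Zane is a knave, Anika is a knight, Walt is a knave, and Maya is a knight.

Since Caleb is a knave, "if Anika is a knight then Anika is a knave" needs to be False, which holds.
Sam is a knave; "Anika is a knave or Walt is a knight" is False, as required.
Zane is a knave, and the claim "Walt and Sam are not the same type" is indeed False.
Anika (knight): "Maya is a knight" — True. ✓
Walt is a knave, and the claim "if Zane is a knave, then Anika is a knave" is indeed False.
As a knight, Maya's statement "if Walt is a knave then Sam and Zane are the same type" should be True; it is.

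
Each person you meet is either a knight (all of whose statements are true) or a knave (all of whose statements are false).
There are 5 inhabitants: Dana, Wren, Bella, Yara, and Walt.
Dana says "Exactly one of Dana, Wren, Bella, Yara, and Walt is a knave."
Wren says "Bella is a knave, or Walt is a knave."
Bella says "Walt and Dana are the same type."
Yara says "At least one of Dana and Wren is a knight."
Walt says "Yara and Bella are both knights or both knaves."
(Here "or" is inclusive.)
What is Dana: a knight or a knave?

Consistent assignments: {Dana=knight, Wren=knave, Bella=knight, Yara=knight, Walt=knight}
In every consistent assignment, Dana is a knight.

Dana is a knight.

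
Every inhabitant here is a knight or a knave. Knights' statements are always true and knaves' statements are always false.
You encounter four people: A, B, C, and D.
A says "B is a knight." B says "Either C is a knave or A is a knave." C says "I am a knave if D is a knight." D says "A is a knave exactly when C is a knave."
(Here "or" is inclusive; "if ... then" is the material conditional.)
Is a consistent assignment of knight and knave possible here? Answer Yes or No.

Checking all 16 assignments, each has at least one speaker whose statement's truth value contradicts their type.

No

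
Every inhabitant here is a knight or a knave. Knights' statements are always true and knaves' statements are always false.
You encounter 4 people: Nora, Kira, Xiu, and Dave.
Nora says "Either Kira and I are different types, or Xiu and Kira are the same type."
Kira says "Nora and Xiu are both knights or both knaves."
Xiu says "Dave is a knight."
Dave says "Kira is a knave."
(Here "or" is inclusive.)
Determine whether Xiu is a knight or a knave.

Xiu is a knight.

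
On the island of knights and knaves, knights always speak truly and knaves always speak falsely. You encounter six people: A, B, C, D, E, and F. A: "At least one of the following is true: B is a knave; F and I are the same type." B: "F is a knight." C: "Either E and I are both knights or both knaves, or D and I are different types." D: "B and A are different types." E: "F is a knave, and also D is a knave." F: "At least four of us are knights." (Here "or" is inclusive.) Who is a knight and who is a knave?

A is a knight, so "at least one of the following is true: B is a knave; F and I are the same type" must be True — and it is.
B is a knight, so "F is a knight" must be True — and it is.
C is a knight, and the claim "either E and I are both knights or both knaves, or D and I are different types" is indeed True.
D is a knave; "B and A are different types" is False, as required.
Since E is a knave, "F is a knave, and also D is a knave" needs to be False, which holds.
F is a knight; "at least four of us are knights" is True, as required.

Knights: A, B, C, and F. Knaves: D and E.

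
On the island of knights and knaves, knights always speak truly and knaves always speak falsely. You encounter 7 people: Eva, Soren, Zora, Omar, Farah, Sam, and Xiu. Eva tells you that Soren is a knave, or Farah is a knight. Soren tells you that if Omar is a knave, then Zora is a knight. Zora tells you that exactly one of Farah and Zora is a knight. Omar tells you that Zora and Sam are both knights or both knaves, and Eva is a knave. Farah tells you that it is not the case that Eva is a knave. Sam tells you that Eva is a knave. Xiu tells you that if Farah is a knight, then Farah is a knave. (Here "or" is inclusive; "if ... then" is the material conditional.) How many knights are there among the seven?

5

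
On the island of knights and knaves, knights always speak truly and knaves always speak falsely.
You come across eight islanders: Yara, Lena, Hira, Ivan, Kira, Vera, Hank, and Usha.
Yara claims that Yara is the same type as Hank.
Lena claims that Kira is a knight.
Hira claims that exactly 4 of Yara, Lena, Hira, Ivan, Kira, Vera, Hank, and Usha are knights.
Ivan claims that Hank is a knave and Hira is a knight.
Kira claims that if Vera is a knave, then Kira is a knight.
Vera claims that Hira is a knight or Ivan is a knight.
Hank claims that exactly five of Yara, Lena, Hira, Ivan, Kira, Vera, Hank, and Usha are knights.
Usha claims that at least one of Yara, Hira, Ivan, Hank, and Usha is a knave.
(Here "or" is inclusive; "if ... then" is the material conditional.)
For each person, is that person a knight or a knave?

Yara is a knight, Lena is a knight, Hira is a knave, Ivan is a knave, Kira is a knight, Vera is a knave, Hank is a knight, and Usha is a knight.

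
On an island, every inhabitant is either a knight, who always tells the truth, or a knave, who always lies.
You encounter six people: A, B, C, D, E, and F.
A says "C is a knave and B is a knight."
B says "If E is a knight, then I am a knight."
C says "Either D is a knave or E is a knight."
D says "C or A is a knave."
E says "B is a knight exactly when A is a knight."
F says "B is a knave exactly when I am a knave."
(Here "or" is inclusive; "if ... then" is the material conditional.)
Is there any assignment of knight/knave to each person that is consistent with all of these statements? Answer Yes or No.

No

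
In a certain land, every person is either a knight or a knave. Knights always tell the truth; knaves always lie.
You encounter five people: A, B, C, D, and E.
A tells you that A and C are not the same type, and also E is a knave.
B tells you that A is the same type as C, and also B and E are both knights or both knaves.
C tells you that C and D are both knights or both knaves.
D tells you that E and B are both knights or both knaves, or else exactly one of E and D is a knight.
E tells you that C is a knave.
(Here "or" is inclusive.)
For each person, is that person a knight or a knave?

Knights: B, D, and E. Knaves: A and C.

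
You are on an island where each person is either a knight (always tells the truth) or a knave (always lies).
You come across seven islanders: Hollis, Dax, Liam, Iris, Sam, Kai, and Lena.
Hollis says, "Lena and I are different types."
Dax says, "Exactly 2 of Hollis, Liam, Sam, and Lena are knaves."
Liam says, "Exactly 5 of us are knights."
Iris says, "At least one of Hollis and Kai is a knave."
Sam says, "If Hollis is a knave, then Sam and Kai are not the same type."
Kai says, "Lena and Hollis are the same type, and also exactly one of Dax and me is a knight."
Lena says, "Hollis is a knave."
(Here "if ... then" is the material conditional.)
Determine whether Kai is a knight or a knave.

Kai is a knave.

Consistent assignments: {Hollis=knight, Dax=knight, Liam=knave, Iris=knight, Sam=knight, Kai=knave, Lena=knave}
In every consistent assignment, Kai is a knave.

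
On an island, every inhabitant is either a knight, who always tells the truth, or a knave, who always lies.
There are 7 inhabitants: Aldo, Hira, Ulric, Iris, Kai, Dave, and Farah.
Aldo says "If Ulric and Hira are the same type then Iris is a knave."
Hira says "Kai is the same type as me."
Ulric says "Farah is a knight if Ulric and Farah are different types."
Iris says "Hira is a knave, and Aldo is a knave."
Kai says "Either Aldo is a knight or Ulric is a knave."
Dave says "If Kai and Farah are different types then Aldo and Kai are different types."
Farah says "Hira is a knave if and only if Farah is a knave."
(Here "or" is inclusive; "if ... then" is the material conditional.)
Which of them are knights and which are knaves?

Aldo is a knight, so "if Ulric and Hira are the same type then Iris is a knave" must be true — and it is.
Hira is a knight; "Kai is the same type as me" is true, as required.
As a knight, Ulric's statement "Farah is a knight if Ulric and Farah are different types" should be true; it is.
As a knave, Iris's statement "Hira is a knave, and Aldo is a knave" should be false; it is.
Kai is a knight, and the claim "either Aldo is a knight or Ulric is a knave" is indeed true.
Since Dave is a knight, "if Kai and Farah are different types then Aldo and Kai are different types" needs to be true, which holds.
Farah is a knight; "Hira is a knave if and only if Farah is a knave" is true, as required.

Knights: Aldo, Hira, Ulric, Kai, Dave, and Farah. Knaves: Iris.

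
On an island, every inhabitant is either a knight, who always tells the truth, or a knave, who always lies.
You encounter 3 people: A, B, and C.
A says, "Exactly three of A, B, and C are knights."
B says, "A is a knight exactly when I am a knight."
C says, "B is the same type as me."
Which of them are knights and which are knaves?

As a knight, A's statement "exactly three of A, B, and C are knights" should be true; it is.
B is a knight, so "A is a knight exactly when I am a knight" must be true — and it is.
C (knight): "B is the same type as me" — true. ✓

A is a knight, B is a knight, and C is a knight.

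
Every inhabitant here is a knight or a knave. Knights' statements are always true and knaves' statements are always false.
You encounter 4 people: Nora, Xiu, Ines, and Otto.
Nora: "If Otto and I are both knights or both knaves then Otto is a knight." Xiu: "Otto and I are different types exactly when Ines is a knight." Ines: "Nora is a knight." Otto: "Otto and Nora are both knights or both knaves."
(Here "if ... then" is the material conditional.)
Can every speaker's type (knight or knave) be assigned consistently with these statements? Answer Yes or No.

Yes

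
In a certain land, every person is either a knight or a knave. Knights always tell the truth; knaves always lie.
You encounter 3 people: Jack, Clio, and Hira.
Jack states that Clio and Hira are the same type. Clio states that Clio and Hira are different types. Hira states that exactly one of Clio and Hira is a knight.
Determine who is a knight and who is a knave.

Jack is a knight, Clio is a knave, and Hira is a knave.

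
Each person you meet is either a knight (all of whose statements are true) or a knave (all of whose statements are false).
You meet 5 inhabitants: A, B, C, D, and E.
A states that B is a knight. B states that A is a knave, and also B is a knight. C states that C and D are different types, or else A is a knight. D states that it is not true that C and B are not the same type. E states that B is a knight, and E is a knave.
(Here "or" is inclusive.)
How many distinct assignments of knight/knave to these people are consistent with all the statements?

Consistent assignments:
  A=knave, B=knave, C=knight, D=knave, E=knave

1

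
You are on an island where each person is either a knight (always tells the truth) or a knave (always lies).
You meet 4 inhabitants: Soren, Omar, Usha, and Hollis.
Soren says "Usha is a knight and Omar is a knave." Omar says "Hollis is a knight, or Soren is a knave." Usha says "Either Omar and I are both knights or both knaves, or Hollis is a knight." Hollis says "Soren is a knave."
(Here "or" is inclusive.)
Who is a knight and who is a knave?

Soren is a knave, and the claim "Usha is a knight and Omar is a knave" is indeed False.
Omar is a knight; "Hollis is a knight, or Soren is a knave" is true, as required.
Usha (knight): "either Omar and I are both knights or both knaves, or Hollis is a knight" — true. ✓
Hollis is a knight, and the claim "Soren is a knave" is indeed true.

Knights: Omar, Usha, and Hollis. Knaves: Soren.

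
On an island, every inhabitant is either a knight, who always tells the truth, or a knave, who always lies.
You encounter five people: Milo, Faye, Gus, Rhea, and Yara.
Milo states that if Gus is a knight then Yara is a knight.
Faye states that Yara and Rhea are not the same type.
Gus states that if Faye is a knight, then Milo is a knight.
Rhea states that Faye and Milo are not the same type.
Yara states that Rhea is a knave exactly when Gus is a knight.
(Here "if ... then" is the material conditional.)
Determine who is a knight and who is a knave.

Knights: Milo, Faye, Gus, and Yara. Knaves: Rhea.

Suppose Milo is a knave. Then Milo's statement "if Gus is a knight then Yara is a knight" would have to be false. Checking the 16 ways to assign the others, none is consistent with every speaker.
(For instance, with Faye=knight, Gus=knight, Rhea=knave, Yara=knight, Milo's claim "if Gus is a knight then Yara is a knight" comes out true where it would need to be false.)
So Milo must be a knight, making "if Gus is a knight then Yara is a knight" true. Taking Milo=knight, Faye=knight, Gus=knight, Rhea=knave, Yara=knight, each remaining statement checks out:
  Faye (knight): "Yara and Rhea are not the same type" — true. ✓
  Gus (knight): "if Faye is a knight, then Milo is a knight" — true. ✓
  Rhea (knave): "Faye and Milo are not the same type" — false. ✓
  Yara (knight): "Rhea is a knave exactly when Gus is a knight" — true. ✓
This is the unique consistent assignment.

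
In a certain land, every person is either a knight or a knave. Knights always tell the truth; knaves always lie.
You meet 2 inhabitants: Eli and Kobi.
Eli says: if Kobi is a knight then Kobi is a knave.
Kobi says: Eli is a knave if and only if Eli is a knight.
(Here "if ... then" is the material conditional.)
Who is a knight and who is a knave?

Knights: Eli. Knaves: Kobi.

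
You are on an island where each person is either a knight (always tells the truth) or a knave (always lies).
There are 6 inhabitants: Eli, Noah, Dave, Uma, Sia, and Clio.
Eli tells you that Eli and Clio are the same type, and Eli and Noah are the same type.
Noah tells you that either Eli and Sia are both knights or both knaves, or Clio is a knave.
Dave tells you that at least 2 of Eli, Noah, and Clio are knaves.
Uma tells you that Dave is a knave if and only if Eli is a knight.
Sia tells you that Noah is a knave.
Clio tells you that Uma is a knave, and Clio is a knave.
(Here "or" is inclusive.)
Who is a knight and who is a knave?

Eli is a knave, and the claim "Eli and Clio are the same type, and Eli and Noah are the same type" is indeed false.
Since Noah is a knight, "either Eli and Sia are both knights or both knaves, or Clio is a knave" needs to be True, which holds.
Dave is a knight, so "at least 2 of Eli, Noah, and Clio are knaves" must be True — and it is.
As a knight, Uma's statement "Dave is a knave if and only if Eli is a knight" should be True; it is.
Since Sia is a knave, "Noah is a knave" needs to be false, which holds.
Clio is a knave, and the claim "Uma is a knave, and Clio is a knave" is indeed false.

Eli is a knave, Noah is a knight, Dave is a knight, Uma is a knight, Sia is a knave, and Clio is a knave.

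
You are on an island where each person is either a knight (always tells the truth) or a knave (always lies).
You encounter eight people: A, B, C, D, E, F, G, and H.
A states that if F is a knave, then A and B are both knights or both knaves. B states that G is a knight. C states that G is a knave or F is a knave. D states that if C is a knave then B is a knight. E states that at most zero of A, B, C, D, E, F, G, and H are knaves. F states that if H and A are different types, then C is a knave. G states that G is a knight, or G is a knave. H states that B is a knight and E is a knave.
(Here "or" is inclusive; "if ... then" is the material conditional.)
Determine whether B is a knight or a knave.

B is a knight.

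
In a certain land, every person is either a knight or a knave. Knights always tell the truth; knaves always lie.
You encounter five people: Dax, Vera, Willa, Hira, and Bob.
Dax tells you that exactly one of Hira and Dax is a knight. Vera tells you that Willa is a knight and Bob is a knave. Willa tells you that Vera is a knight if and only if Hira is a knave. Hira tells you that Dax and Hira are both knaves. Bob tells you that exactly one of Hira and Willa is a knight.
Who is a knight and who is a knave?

Dax (knight): "exactly one of Hira and Dax is a knight" — True. ✓
Vera is a knave, so "Willa is a knight and Bob is a knave" must be false — and it is.
Willa is a knave, so "Vera is a knight if and only if Hira is a knave" must be false — and it is.
Since Hira is a knave, "Dax and Hira are both knaves" needs to be false, which holds.
Bob (knave): "exactly one of Hira and Willa is a knight" — false. ✓

Dax is a knight, Vera is a knave, Willa is a knave, Hira is a knave, and Bob is a knave.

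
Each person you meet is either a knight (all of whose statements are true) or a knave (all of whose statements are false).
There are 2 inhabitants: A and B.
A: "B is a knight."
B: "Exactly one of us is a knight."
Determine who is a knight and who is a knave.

A is a knave and B is a knave.

A is a knave; "B is a knight" is false, as required.
B (knave): "exactly one of us is a knight" — false. ✓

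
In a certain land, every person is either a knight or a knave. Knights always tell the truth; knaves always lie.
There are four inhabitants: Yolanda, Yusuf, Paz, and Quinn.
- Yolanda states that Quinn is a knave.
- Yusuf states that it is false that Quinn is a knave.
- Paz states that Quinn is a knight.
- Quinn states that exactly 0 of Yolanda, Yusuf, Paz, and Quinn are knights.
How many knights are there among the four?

1

The unique consistent assignment is Yolanda=knight, Yusuf=knave, Paz=knave, Quinn=knave.
That has 1 knight.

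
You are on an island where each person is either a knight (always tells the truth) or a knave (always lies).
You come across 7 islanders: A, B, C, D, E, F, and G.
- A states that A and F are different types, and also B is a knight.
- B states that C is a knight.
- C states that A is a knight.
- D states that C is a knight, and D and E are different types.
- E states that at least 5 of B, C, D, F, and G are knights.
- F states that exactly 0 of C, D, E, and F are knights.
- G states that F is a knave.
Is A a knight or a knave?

A is a knight.

Consistent assignments: {A=knight, B=knight, C=knight, D=knight, E=knave, F=knave, G=knight}; {A=knight, B=knight, C=knight, D=knave, E=knave, F=knave, G=knight}
In every consistent assignment, A is a knight.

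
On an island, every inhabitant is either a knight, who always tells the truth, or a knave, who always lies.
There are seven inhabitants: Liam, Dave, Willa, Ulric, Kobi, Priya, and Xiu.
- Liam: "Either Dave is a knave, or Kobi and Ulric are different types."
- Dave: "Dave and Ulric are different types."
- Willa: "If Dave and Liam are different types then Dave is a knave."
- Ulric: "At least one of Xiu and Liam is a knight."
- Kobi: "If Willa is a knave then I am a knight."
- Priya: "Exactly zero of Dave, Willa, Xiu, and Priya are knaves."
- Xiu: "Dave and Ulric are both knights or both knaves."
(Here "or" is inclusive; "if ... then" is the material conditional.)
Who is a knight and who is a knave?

Liam is a knave, Dave is a knight, Willa is a knave, Ulric is a knave, Kobi is a knave, Priya is a knave, and Xiu is a knave.

Liam is a knave; "either Dave is a knave, or Kobi and Ulric are different types" is false, as required.
Dave is a knight, and the claim "Dave and Ulric are different types" is indeed true.
Willa (knave): "if Dave and Liam are different types then Dave is a knave" — false. ✓
As a knave, Ulric's statement "at least one of Xiu and Liam is a knight" should be false; it is.
Kobi is a knave; "if Willa is a knave then I am a knight" is false, as required.
Priya is a knave, so "exactly zero of Dave, Willa, Xiu, and Priya are knaves" must be false — and it is.
Xiu is a knave, so "Dave and Ulric are both knights or both knaves" must be false — and it is.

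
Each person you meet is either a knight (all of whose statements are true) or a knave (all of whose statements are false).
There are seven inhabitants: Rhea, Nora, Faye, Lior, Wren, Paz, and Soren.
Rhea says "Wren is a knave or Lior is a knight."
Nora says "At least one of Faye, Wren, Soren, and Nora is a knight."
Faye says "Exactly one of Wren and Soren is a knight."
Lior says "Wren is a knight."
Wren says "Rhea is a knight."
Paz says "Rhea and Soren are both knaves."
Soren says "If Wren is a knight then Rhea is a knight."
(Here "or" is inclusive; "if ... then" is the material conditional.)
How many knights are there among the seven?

5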